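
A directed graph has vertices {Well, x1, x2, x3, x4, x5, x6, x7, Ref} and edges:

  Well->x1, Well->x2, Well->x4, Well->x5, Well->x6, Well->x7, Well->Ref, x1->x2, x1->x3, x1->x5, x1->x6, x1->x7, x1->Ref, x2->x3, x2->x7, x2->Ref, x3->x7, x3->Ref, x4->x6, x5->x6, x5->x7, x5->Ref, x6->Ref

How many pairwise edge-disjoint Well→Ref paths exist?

Assign every edge capacity 1; by Menger, the answer equals the max flow.
Path Well→Ref (+1); total 1.
Path Well→x1→Ref (+1); total 2.
Path Well→x2→Ref (+1); total 3.
Path Well→x5→Ref (+1); total 4.
Path Well→x6→Ref (+1); total 5.
No residual Well→Ref path; max flow = 5.
Certifying cut of size 5: {Well→Ref, Well→x1, Well→x2, Well→x5, x6→Ref}.

5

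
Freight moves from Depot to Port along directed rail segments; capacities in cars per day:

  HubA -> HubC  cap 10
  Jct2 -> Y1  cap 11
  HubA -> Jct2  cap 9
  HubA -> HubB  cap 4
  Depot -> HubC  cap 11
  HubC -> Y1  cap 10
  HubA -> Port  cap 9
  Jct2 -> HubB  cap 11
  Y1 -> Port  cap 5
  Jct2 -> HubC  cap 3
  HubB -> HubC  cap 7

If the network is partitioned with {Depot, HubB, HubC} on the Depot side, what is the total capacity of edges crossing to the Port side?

Edges leaving {Depot, HubB, HubC}: HubC→Y1 (10).
Cut capacity = 10 = 10.

10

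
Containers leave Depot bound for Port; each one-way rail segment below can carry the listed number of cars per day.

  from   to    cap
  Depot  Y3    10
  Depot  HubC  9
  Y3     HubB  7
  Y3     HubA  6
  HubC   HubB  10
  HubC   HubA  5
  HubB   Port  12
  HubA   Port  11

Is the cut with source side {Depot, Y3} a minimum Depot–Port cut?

No — its capacity is 22, but the minimum cut has capacity 19.

Given cut capacity: 9 + 7 + 6 = 22.
Augment Depot→Y3→HubB→Port: bottleneck 7, flow now 7.
Augment Depot→Y3→HubA→Port: bottleneck 3, flow now 10.
Augment Depot→HubC→HubB→Port: bottleneck 5, flow now 15.
Augment Depot→HubC→HubA→Port: bottleneck 4, flow now 19.
No augmenting path remains; maximum flow = 19.
In the residual graph, reachable from Depot: {Depot}.
Min-cut edges: Depot→Y3 (10), Depot→HubC (9); capacity 10 + 9 = 19.
Cut capacity 22 exceeds the max flow 19, so it is not minimum.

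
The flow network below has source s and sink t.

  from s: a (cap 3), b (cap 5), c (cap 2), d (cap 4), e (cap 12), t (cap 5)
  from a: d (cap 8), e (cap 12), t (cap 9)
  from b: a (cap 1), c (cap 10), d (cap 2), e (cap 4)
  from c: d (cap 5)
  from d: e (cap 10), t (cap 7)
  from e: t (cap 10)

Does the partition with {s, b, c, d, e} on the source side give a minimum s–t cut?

Given cut capacity: 3 + 5 + 1 + 7 + 10 = 26.
Augment s→t: bottleneck 5, flow now 5.
Augment s→a→t: bottleneck 3, flow now 8.
Augment s→d→t: bottleneck 4, flow now 12.
Augment s→e→t: bottleneck 10, flow now 22.
Augment s→b→a→t: bottleneck 1, flow now 23.
Augment s→b→d→t: bottleneck 2, flow now 25.
Augment s→c→d→t: bottleneck 1, flow now 26.
No augmenting path remains; maximum flow = 26.
Cut capacity 26 equals the max flow, so it is a minimum cut.

Yes — it is a minimum cut (capacity 26).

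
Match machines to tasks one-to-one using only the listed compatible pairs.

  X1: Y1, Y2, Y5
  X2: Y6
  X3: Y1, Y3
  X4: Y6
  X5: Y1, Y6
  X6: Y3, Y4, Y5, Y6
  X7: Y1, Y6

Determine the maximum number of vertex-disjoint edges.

Unit-capacity flow: source→left, listed edges, right→sink; max matching = max flow.
Augmenting path X1→Y1 (+1); matched 1.
Augmenting path X2→Y6 (+1); matched 2.
Augmenting path X3→Y3 (+1); matched 3.
Augmenting path X6→Y4 (+1); matched 4.
Augmenting path X5→Y1→X1→Y2 (+1); matched 5.
No augmenting path remains; maximum matching = 5.
König certificate: {X1, X3, X6, Y1, Y6} is a vertex cover of size 5 (every listed pair touches it), so no matching can be larger.

5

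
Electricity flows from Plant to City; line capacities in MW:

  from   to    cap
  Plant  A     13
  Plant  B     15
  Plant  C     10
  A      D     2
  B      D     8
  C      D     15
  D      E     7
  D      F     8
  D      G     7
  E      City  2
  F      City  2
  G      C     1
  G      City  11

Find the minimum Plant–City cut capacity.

11

Augment Plant→A→D→E→City: bottleneck 2, flow now 2.
Augment Plant→B→D→F→City: bottleneck 2, flow now 4.
Augment Plant→B→D→G→City: bottleneck 6, flow now 10.
Augment Plant→C→D→G→City: bottleneck 1, flow now 11.
No augmenting path remains; maximum flow = 11.
By max-flow min-cut, the minimum cut capacity equals the max flow.
In the residual graph, reachable from Plant: {Plant, A, B, C, D, E, F}.
Min-cut edges: D→G (7), E→City (2), F→City (2); capacity 7 + 2 + 2 = 11.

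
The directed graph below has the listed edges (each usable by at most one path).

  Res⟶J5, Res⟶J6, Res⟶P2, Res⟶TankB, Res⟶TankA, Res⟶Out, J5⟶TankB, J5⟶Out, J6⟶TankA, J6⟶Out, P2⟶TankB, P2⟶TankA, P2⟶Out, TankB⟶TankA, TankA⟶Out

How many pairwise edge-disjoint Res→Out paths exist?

Assign every edge capacity 1; by Menger, the answer equals the max flow.
Path Res→Out (+1); total 1.
Path Res→J5→Out (+1); total 2.
Path Res→J6→Out (+1); total 3.
Path Res→P2→Out (+1); total 4.
Path Res→TankA→Out (+1); total 5.
No residual Res→Out path; max flow = 5.
Certifying cut of size 5: {Res→J5, Res→J6, Res→Out, Res→P2, TankA→Out}.

5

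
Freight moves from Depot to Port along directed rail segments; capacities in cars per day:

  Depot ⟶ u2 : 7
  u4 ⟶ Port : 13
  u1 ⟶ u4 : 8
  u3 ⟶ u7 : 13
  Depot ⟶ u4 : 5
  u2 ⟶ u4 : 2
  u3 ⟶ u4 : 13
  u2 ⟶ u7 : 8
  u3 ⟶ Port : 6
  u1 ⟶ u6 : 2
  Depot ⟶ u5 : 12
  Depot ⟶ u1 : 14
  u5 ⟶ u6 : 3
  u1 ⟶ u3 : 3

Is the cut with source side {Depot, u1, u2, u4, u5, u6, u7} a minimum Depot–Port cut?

Given cut capacity: 3 + 13 = 16.
Augment Depot→u4→Port: bottleneck 5, flow now 5.
Augment Depot→u1→u3→Port: bottleneck 3, flow now 8.
Augment Depot→u1→u4→Port: bottleneck 8, flow now 16.
No augmenting path remains; maximum flow = 16.
Cut capacity 16 equals the max flow, so it is a minimum cut.

Yes — it is a minimum cut (capacity 16).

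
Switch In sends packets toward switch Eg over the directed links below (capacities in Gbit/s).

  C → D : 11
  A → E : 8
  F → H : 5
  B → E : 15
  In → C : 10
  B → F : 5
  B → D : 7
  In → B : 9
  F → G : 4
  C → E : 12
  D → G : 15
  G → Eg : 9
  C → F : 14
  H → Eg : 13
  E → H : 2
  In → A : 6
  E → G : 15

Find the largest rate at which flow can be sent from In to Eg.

Augment In→A→E→G→Eg: bottleneck 6, flow now 6.
Augment In→B→D→G→Eg: bottleneck 3, flow now 9.
Augment In→B→E→H→Eg: bottleneck 2, flow now 11.
Augment In→B→F→H→Eg: bottleneck 4, flow now 15.
Augment In→C→F→H→Eg: bottleneck 1, flow now 16.
No augmenting path remains; maximum flow = 16.
In the residual graph, reachable from In: {In, A, B, C, D, E, F, G}.
Min-cut edges: E→H (2), F→H (5), G→Eg (9); capacity 2 + 5 + 9 = 16.
This cut is saturated, so no flow can exceed 16.

16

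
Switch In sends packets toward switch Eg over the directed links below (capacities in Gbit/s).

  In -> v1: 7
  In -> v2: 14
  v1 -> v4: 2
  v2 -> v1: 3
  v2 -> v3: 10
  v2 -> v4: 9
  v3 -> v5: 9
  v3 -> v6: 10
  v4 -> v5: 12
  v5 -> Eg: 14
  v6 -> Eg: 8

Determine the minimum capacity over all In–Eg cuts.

16

Augment In→v1→v4→v5→Eg: bottleneck 2, flow now 2.
Augment In→v2→v3→v5→Eg: bottleneck 9, flow now 11.
Augment In→v2→v3→v6→Eg: bottleneck 1, flow now 12.
Augment In→v2→v4→v5→Eg: bottleneck 3, flow now 15.
Augment In→v2→v4→v5→v3→v6→Eg: bottleneck 1, flow now 16. (uses reverse residual edge)
No augmenting path remains; maximum flow = 16.
By max-flow min-cut, the minimum cut capacity equals the max flow.
In the residual graph, reachable from In: {In, v1}.
Min-cut edges: In→v2 (14), v1→v4 (2); capacity 14 + 2 = 16.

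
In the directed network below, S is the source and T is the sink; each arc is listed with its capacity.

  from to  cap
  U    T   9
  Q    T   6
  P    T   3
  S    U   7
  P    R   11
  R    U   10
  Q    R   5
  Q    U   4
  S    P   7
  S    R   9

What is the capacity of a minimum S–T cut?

Augment S→P→T: bottleneck 3, flow now 3.
Augment S→U→T: bottleneck 7, flow now 10.
Augment S→R→U→T: bottleneck 2, flow now 12.
No augmenting path remains; maximum flow = 12.
By max-flow min-cut, the minimum cut capacity equals the max flow.
In the residual graph, reachable from S: {S, P, R, U}.
Min-cut edges: P→T (3), U→T (9); capacity 3 + 9 = 12.

12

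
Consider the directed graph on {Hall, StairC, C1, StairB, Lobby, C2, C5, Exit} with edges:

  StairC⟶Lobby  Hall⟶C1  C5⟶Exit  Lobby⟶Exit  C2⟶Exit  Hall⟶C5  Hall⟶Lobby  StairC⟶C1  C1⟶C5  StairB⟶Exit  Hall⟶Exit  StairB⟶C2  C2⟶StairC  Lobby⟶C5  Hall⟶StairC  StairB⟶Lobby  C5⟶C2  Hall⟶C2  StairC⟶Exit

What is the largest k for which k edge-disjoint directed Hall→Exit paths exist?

Assign every edge capacity 1; by Menger, the answer equals the max flow.
Path Hall→Exit (+1); total 1.
Path Hall→StairC→Exit (+1); total 2.
Path Hall→Lobby→Exit (+1); total 3.
Path Hall→C2→Exit (+1); total 4.
Path Hall→C5→Exit (+1); total 5.
No residual Hall→Exit path; max flow = 5.
Certifying cut of size 5: {C2→Exit, C5→Exit, Hall→Exit, Lobby→Exit, StairC→Exit}.

5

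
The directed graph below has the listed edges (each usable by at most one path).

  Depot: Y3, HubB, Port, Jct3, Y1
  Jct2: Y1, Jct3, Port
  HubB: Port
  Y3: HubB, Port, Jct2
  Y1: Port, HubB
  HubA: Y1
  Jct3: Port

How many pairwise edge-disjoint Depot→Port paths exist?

Assign every edge capacity 1; by Menger, the answer equals the max flow.
Path Depot→Port (+1); total 1.
Path Depot→Y1→Port (+1); total 2.
Path Depot→Jct3→Port (+1); total 3.
Path Depot→Y3→Port (+1); total 4.
Path Depot→HubB→Port (+1); total 5.
No residual Depot→Port path; max flow = 5.
Certifying cut of size 5: {Depot→HubB, Depot→Jct3, Depot→Port, Depot→Y1, Depot→Y3}.

5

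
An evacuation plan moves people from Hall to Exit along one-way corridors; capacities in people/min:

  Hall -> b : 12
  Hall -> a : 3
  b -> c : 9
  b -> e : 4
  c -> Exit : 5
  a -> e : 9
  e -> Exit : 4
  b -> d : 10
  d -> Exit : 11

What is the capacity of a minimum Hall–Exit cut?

15

Augment Hall→a→e→Exit: bottleneck 3, flow now 3.
Augment Hall→b→c→Exit: bottleneck 5, flow now 8.
Augment Hall→b→d→Exit: bottleneck 7, flow now 15.
No augmenting path remains; maximum flow = 15.
By max-flow min-cut, the minimum cut capacity equals the max flow.
In the residual graph, reachable from Hall: {Hall}.
Min-cut edges: Hall→a (3), Hall→b (12); capacity 3 + 12 = 15.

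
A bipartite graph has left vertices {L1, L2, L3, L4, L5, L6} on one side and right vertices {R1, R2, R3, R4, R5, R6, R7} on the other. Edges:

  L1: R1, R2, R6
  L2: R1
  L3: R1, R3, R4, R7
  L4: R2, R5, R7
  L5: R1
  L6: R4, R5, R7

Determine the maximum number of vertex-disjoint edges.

Unit-capacity flow: source→left, listed edges, right→sink; max matching = max flow.
Augmenting path L1→R1 (+1); matched 1.
Augmenting path L3→R3 (+1); matched 2.
Augmenting path L4→R2 (+1); matched 3.
Augmenting path L6→R4 (+1); matched 4.
Augmenting path L2→R1→L1→R6 (+1); matched 5.
No augmenting path remains; maximum matching = 5.
König certificate: {L1, L3, L4, L6, R1} is a vertex cover of size 5 (every listed pair touches it), so no matching can be larger.

5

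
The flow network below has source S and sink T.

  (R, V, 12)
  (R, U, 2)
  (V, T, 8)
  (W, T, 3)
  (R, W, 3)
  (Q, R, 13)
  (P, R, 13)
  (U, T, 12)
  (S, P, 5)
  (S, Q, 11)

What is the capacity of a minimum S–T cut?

13

Augment S→P→R→U→T: bottleneck 2, flow now 2.
Augment S→P→R→V→T: bottleneck 3, flow now 5.
Augment S→Q→R→V→T: bottleneck 5, flow now 10.
Augment S→Q→R→W→T: bottleneck 3, flow now 13.
No augmenting path remains; maximum flow = 13.
By max-flow min-cut, the minimum cut capacity equals the max flow.
In the residual graph, reachable from S: {S, P, Q, R, V}.
Min-cut edges: R→U (2), R→W (3), V→T (8); capacity 2 + 3 + 8 = 13.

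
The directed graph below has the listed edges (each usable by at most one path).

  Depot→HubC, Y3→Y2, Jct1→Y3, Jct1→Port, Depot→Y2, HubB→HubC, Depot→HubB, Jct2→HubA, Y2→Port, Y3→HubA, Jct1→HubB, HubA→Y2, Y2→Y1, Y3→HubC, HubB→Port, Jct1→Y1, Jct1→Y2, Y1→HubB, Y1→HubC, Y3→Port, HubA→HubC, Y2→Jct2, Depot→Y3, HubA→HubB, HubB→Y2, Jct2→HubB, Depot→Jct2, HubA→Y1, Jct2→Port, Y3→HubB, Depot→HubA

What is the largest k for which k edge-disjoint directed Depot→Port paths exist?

4

Assign every edge capacity 1; by Menger, the answer equals the max flow.
Path Depot→Jct2→Port (+1); total 1.
Path Depot→Y3→Port (+1); total 2.
Path Depot→Y2→Port (+1); total 3.
Path Depot→HubB→Port (+1); total 4.
No residual Depot→Port path; max flow = 4.
Certifying cut of size 4: {Depot→Y3, HubB→Port, Jct2→Port, Y2→Port}.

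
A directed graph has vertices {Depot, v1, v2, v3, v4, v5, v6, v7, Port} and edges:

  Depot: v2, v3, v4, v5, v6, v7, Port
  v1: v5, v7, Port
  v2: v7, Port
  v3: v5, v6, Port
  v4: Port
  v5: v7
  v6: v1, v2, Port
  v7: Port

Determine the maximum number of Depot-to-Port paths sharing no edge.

6

Assign every edge capacity 1; by Menger, the answer equals the max flow.
Path Depot→Port (+1); total 1.
Path Depot→v2→Port (+1); total 2.
Path Depot→v3→Port (+1); total 3.
Path Depot→v4→Port (+1); total 4.
Path Depot→v6→Port (+1); total 5.
Path Depot→v7→Port (+1); total 6.
No residual Depot→Port path; max flow = 6.
Certifying cut of size 6: {Depot→Port, Depot→v2, Depot→v3, Depot→v4, Depot→v6, v7→Port}.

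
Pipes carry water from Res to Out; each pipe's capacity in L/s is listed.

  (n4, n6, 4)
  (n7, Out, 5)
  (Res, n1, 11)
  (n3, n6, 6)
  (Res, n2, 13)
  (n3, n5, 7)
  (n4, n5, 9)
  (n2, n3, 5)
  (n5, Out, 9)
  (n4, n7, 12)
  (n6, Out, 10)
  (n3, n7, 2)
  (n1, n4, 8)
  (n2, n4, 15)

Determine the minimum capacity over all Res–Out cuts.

21

Augment Res→n1→n4→n5→Out: bottleneck 8, flow now 8.
Augment Res→n2→n3→n5→Out: bottleneck 1, flow now 9.
Augment Res→n2→n3→n6→Out: bottleneck 4, flow now 13.
Augment Res→n2→n4→n6→Out: bottleneck 4, flow now 17.
Augment Res→n2→n4→n7→Out: bottleneck 4, flow now 21.
No augmenting path remains; maximum flow = 21.
By max-flow min-cut, the minimum cut capacity equals the max flow.
In the residual graph, reachable from Res: {Res, n1}.
Min-cut edges: Res→n2 (13), n1→n4 (8); capacity 13 + 8 = 21.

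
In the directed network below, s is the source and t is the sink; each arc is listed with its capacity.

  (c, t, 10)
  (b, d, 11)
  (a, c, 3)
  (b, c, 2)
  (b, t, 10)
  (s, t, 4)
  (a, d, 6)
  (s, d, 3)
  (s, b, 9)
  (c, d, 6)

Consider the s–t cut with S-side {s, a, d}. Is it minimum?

No — its capacity is 16, but the minimum cut has capacity 13.

Given cut capacity: 9 + 4 + 3 = 16.
Augment s→t: bottleneck 4, flow now 4.
Augment s→b→t: bottleneck 9, flow now 13.
No augmenting path remains; maximum flow = 13.
In the residual graph, reachable from s: {s, d}.
Min-cut edges: s→b (9), s→t (4); capacity 9 + 4 = 13.
Cut capacity 16 exceeds the max flow 13, so it is not minimum.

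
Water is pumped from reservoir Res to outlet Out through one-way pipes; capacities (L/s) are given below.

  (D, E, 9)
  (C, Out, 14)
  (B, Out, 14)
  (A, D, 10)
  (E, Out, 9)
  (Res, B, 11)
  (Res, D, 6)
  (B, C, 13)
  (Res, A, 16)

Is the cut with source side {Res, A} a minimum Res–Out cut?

No — its capacity is 27, but the minimum cut has capacity 20.

Given cut capacity: 11 + 6 + 10 = 27.
Augment Res→B→Out: bottleneck 11, flow now 11.
Augment Res→D→E→Out: bottleneck 6, flow now 17.
Augment Res→A→D→E→Out: bottleneck 3, flow now 20.
No augmenting path remains; maximum flow = 20.
In the residual graph, reachable from Res: {Res, A, D}.
Min-cut edges: Res→B (11), D→E (9); capacity 11 + 9 = 20.
Cut capacity 27 exceeds the max flow 20, so it is not minimum.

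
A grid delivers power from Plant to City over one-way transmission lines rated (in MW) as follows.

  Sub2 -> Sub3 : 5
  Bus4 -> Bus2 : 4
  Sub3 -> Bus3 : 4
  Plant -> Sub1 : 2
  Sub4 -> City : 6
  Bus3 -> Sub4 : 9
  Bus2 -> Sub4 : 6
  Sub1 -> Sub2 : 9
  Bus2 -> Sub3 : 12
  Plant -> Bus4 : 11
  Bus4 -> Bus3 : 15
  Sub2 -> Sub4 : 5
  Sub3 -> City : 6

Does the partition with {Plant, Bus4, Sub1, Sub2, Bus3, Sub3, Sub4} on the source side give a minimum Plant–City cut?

Given cut capacity: 4 + 6 + 6 = 16.
Augment Plant→Bus4→Bus3→Sub4→City: bottleneck 6, flow now 6.
Augment Plant→Bus4→Bus2→Sub3→City: bottleneck 4, flow now 10.
Augment Plant→Sub1→Sub2→Sub3→City: bottleneck 2, flow now 12.
No augmenting path remains; maximum flow = 12.
In the residual graph, reachable from Plant: {Plant, Bus4, Bus3, Sub4}.
Min-cut edges: Plant→Sub1 (2), Bus4→Bus2 (4), Sub4→City (6); capacity 2 + 4 + 6 = 12.
Cut capacity 16 exceeds the max flow 12, so it is not minimum.

No — its capacity is 16, but the minimum cut has capacity 12.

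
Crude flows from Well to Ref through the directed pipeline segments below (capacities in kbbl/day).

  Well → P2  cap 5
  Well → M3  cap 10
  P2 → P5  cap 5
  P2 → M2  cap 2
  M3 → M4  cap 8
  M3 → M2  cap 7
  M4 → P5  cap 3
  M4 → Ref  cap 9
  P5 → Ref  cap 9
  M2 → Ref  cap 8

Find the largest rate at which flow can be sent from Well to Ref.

15

Augment Well→P2→P5→Ref: bottleneck 5, flow now 5.
Augment Well→M3→M4→Ref: bottleneck 8, flow now 13.
Augment Well→M3→M2→Ref: bottleneck 2, flow now 15.
No augmenting path remains; maximum flow = 15.
In the residual graph, reachable from Well: {Well}.
Min-cut edges: Well→P2 (5), Well→M3 (10); capacity 5 + 10 = 15.
This cut is saturated, so no flow can exceed 15.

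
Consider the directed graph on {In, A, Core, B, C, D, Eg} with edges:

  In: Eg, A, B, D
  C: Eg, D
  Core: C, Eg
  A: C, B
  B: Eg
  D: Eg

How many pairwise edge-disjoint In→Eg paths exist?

4

Assign every edge capacity 1; by Menger, the answer equals the max flow.
Path In→Eg (+1); total 1.
Path In→B→Eg (+1); total 2.
Path In→D→Eg (+1); total 3.
Path In→A→C→Eg (+1); total 4.
No residual In→Eg path; max flow = 4.
Certifying cut of size 4: {In→A, In→B, In→D, In→Eg}.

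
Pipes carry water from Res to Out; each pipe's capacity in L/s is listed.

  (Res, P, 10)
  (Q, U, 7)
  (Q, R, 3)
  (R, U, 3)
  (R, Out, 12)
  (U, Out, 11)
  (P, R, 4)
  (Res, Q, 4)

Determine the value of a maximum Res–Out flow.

8

Augment Res→P→R→Out: bottleneck 4, flow now 4.
Augment Res→Q→R→Out: bottleneck 3, flow now 7.
Augment Res→Q→U→Out: bottleneck 1, flow now 8.
No augmenting path remains; maximum flow = 8.
In the residual graph, reachable from Res: {Res, P}.
Min-cut edges: Res→Q (4), P→R (4); capacity 4 + 4 = 8.
This cut is saturated, so no flow can exceed 8.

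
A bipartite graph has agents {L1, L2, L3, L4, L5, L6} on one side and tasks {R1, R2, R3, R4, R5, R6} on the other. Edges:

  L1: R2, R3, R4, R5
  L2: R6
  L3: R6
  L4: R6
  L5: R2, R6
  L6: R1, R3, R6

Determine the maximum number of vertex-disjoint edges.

Unit-capacity flow: source→left, listed edges, right→sink; max matching = max flow.
Augmenting path L1→R2 (+1); matched 1.
Augmenting path L2→R6 (+1); matched 2.
Augmenting path L6→R1 (+1); matched 3.
Augmenting path L5→R2→L1→R3 (+1); matched 4.
No augmenting path remains; maximum matching = 4.
König certificate: {L1, L5, L6, R6} is a vertex cover of size 4 (every listed pair touches it), so no matching can be larger.

4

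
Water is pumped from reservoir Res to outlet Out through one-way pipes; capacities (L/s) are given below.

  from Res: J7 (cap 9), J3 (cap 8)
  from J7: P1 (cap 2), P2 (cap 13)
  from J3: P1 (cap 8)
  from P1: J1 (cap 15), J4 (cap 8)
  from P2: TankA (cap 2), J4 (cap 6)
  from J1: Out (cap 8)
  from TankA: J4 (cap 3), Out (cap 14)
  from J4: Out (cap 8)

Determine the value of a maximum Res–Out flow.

17

Augment Res→J7→P1→J1→Out: bottleneck 2, flow now 2.
Augment Res→J7→P2→TankA→Out: bottleneck 2, flow now 4.
Augment Res→J7→P2→J4→Out: bottleneck 5, flow now 9.
Augment Res→J3→P1→J1→Out: bottleneck 6, flow now 15.
Augment Res→J3→P1→J4→Out: bottleneck 2, flow now 17.
No augmenting path remains; maximum flow = 17.
In the residual graph, reachable from Res: {Res}.
Min-cut edges: Res→J7 (9), Res→J3 (8); capacity 9 + 8 = 17.
This cut is saturated, so no flow can exceed 17.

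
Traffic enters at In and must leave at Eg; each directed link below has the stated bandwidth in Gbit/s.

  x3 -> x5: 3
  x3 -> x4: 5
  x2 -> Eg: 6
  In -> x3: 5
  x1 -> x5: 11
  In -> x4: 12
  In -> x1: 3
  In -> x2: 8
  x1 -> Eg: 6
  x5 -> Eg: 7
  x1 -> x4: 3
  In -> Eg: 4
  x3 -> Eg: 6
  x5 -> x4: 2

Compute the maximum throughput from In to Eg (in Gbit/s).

Augment In→Eg: bottleneck 4, flow now 4.
Augment In→x1→Eg: bottleneck 3, flow now 7.
Augment In→x2→Eg: bottleneck 6, flow now 13.
Augment In→x3→Eg: bottleneck 5, flow now 18.
No augmenting path remains; maximum flow = 18.
In the residual graph, reachable from In: {In, x2, x4}.
Min-cut edges: In→x1 (3), In→x3 (5), In→Eg (4), x2→Eg (6); capacity 3 + 5 + 4 + 6 = 18.
This cut is saturated, so no flow can exceed 18.

18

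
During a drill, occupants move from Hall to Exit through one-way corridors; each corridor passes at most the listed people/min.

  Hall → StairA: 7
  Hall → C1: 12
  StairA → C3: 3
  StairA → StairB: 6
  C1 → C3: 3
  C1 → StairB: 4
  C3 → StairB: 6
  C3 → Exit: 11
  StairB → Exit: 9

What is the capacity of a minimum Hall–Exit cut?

14

Augment Hall→StairA→C3→Exit: bottleneck 3, flow now 3.
Augment Hall→StairA→StairB→Exit: bottleneck 4, flow now 7.
Augment Hall→C1→C3→Exit: bottleneck 3, flow now 10.
Augment Hall→C1→StairB→Exit: bottleneck 4, flow now 14.
No augmenting path remains; maximum flow = 14.
By max-flow min-cut, the minimum cut capacity equals the max flow.
In the residual graph, reachable from Hall: {Hall, C1}.
Min-cut edges: Hall→StairA (7), C1→C3 (3), C1→StairB (4); capacity 7 + 3 + 4 = 14.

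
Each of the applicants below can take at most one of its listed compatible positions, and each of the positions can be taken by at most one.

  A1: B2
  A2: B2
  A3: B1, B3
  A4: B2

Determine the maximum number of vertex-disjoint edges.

Unit-capacity flow: source→left, listed edges, right→sink; max matching = max flow.
Augmenting path A1→B2 (+1); matched 1.
Augmenting path A3→B1 (+1); matched 2.
No augmenting path remains; maximum matching = 2.
König certificate: {A3, B2} is a vertex cover of size 2 (every listed pair touches it), so no matching can be larger.

2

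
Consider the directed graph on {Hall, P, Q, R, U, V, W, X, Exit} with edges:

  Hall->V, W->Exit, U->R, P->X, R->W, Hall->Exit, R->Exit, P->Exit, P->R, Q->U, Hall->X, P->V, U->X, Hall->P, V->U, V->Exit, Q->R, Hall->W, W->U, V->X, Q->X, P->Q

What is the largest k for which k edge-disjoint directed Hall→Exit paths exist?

Assign every edge capacity 1; by Menger, the answer equals the max flow.
Path Hall→Exit (+1); total 1.
Path Hall→P→Exit (+1); total 2.
Path Hall→V→Exit (+1); total 3.
Path Hall→W→Exit (+1); total 4.
No residual Hall→Exit path; max flow = 4.
Certifying cut of size 4: {Hall→Exit, Hall→P, Hall→V, Hall→W}.

4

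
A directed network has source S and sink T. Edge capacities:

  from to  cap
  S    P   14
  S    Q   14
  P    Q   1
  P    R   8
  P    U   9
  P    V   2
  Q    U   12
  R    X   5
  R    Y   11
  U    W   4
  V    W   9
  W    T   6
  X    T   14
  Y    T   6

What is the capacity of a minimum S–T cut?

14

Augment S→P→R→X→T: bottleneck 5, flow now 5.
Augment S→P→R→Y→T: bottleneck 3, flow now 8.
Augment S→P→U→W→T: bottleneck 4, flow now 12.
Augment S→P→V→W→T: bottleneck 2, flow now 14.
No augmenting path remains; maximum flow = 14.
By max-flow min-cut, the minimum cut capacity equals the max flow.
In the residual graph, reachable from S: {S, P, Q, U}.
Min-cut edges: P→R (8), P→V (2), U→W (4); capacity 8 + 2 + 4 = 14.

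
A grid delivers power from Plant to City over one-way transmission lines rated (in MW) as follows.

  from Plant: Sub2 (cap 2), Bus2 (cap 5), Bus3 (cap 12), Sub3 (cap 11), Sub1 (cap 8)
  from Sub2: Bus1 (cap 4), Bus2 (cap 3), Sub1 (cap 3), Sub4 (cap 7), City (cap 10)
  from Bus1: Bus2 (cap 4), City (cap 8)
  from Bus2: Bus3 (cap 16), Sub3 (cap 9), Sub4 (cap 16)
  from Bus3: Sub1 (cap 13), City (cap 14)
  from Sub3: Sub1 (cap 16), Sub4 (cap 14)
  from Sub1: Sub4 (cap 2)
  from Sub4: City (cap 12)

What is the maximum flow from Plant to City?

Augment Plant→Sub2→City: bottleneck 2, flow now 2.
Augment Plant→Bus3→City: bottleneck 12, flow now 14.
Augment Plant→Bus2→Bus3→City: bottleneck 2, flow now 16.
Augment Plant→Bus2→Sub4→City: bottleneck 3, flow now 19.
Augment Plant→Sub3→Sub4→City: bottleneck 9, flow now 28.
No augmenting path remains; maximum flow = 28.
In the residual graph, reachable from Plant: {Plant, Bus2, Bus3, Sub3, Sub1, Sub4}.
Min-cut edges: Plant→Sub2 (2), Bus3→City (14), Sub4→City (12); capacity 2 + 14 + 12 = 28.
This cut is saturated, so no flow can exceed 28.

28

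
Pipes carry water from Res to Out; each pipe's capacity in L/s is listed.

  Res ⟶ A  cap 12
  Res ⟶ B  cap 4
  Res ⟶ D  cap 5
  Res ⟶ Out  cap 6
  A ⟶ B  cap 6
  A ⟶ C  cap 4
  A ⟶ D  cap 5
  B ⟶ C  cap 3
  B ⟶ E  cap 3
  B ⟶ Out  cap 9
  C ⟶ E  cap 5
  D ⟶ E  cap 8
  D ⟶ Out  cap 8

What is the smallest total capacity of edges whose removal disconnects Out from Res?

23

Augment Res→Out: bottleneck 6, flow now 6.
Augment Res→B→Out: bottleneck 4, flow now 10.
Augment Res→D→Out: bottleneck 5, flow now 15.
Augment Res→A→B→Out: bottleneck 5, flow now 20.
Augment Res→A→D→Out: bottleneck 3, flow now 23.
No augmenting path remains; maximum flow = 23.
By max-flow min-cut, the minimum cut capacity equals the max flow.
In the residual graph, reachable from Res: {Res, A, B, C, D, E}.
Min-cut edges: Res→Out (6), B→Out (9), D→Out (8); capacity 6 + 9 + 8 = 23.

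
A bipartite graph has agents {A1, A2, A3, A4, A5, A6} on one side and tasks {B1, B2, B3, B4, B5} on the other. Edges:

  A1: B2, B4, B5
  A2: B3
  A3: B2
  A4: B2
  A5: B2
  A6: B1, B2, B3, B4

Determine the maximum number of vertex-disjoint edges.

Unit-capacity flow: source→left, listed edges, right→sink; max matching = max flow.
Augmenting path A1→B2 (+1); matched 1.
Augmenting path A2→B3 (+1); matched 2.
Augmenting path A6→B1 (+1); matched 3.
Augmenting path A3→B2→A1→B4 (+1); matched 4.
No augmenting path remains; maximum matching = 4.
König certificate: {A1, A2, A6, B2} is a vertex cover of size 4 (every listed pair touches it), so no matching can be larger.

4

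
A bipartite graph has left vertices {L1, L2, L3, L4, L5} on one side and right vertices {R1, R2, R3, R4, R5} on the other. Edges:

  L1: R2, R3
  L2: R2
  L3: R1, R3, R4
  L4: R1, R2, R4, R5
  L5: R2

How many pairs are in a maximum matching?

4

Unit-capacity flow: source→left, listed edges, right→sink; max matching = max flow.
Augmenting path L1→R2 (+1); matched 1.
Augmenting path L3→R1 (+1); matched 2.
Augmenting path L4→R4 (+1); matched 3.
Augmenting path L2→R2→L1→R3 (+1); matched 4.
No augmenting path remains; maximum matching = 4.
König certificate: {L1, L3, L4, R2} is a vertex cover of size 4 (every listed pair touches it), so no matching can be larger.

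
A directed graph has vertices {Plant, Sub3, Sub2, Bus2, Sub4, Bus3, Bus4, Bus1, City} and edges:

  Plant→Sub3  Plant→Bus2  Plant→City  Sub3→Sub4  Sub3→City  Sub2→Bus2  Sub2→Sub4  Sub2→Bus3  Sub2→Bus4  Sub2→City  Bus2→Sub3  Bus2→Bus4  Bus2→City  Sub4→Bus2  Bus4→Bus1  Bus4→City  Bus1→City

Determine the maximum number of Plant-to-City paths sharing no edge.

3

Assign every edge capacity 1; by Menger, the answer equals the max flow.
Path Plant→City (+1); total 1.
Path Plant→Sub3→City (+1); total 2.
Path Plant→Bus2→City (+1); total 3.
No residual Plant→City path; max flow = 3.
Certifying cut of size 3: {Plant→Bus2, Plant→City, Plant→Sub3}.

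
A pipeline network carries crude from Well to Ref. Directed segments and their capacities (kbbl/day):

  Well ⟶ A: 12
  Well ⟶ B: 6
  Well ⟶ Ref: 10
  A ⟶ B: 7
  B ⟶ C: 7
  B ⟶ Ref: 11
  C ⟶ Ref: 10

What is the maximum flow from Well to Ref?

Augment Well→Ref: bottleneck 10, flow now 10.
Augment Well→B→Ref: bottleneck 6, flow now 16.
Augment Well→A→B→Ref: bottleneck 5, flow now 21.
Augment Well→A→B→C→Ref: bottleneck 2, flow now 23.
No augmenting path remains; maximum flow = 23.
In the residual graph, reachable from Well: {Well, A}.
Min-cut edges: Well→B (6), Well→Ref (10), A→B (7); capacity 6 + 10 + 7 = 23.
This cut is saturated, so no flow can exceed 23.

23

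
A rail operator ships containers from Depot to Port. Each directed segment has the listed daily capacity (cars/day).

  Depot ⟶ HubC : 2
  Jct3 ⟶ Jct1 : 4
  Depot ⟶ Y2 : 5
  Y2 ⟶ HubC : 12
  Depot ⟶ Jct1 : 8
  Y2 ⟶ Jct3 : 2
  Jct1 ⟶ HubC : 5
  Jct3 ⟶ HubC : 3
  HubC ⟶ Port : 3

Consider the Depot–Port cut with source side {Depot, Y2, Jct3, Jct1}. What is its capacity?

Edges leaving {Depot, Y2, Jct3, Jct1}: Depot→HubC (2), Y2→HubC (12), Jct3→HubC (3), Jct1→HubC (5).
Cut capacity = 2 + 12 + 3 + 5 = 22.

22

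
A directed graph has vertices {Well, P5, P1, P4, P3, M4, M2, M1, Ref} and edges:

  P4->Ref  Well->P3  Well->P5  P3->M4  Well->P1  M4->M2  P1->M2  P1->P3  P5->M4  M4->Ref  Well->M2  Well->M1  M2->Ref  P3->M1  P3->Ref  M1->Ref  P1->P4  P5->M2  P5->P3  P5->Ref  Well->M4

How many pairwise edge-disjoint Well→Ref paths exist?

6

Assign every edge capacity 1; by Menger, the answer equals the max flow.
Path Well→P5→Ref (+1); total 1.
Path Well→P3→Ref (+1); total 2.
Path Well→M4→Ref (+1); total 3.
Path Well→M2→Ref (+1); total 4.
Path Well→M1→Ref (+1); total 5.
Path Well→P1→P4→Ref (+1); total 6.
No residual Well→Ref path; max flow = 6.
Certifying cut of size 6: {Well→M1, Well→M2, Well→M4, Well→P1, Well→P3, Well→P5}.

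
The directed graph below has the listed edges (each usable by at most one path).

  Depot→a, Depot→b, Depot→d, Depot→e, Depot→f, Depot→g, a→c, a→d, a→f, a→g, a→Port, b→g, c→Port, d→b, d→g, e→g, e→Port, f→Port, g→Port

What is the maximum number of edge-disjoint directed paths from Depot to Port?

Assign every edge capacity 1; by Menger, the answer equals the max flow.
Path Depot→a→Port (+1); total 1.
Path Depot→e→Port (+1); total 2.
Path Depot→f→Port (+1); total 3.
Path Depot→g→Port (+1); total 4.
No residual Depot→Port path; max flow = 4.
Certifying cut of size 4: {Depot→a, Depot→e, Depot→f, g→Port}.

4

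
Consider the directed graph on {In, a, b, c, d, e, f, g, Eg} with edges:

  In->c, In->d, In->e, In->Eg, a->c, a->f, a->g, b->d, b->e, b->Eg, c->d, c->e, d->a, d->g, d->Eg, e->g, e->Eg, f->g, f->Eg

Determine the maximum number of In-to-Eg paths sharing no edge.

4

Assign every edge capacity 1; by Menger, the answer equals the max flow.
Path In→Eg (+1); total 1.
Path In→d→Eg (+1); total 2.
Path In→e→Eg (+1); total 3.
Path In→c→d→a→f→Eg (+1); total 4.
No residual In→Eg path; max flow = 4.
Certifying cut of size 4: {In→Eg, In→c, In→d, In→e}.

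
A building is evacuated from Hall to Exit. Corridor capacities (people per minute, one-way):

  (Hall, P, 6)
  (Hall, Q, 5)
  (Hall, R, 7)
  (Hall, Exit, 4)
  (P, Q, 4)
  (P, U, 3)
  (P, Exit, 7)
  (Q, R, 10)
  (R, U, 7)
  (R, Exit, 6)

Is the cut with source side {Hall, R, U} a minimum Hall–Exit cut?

Given cut capacity: 6 + 5 + 4 + 6 = 21.
Augment Hall→Exit: bottleneck 4, flow now 4.
Augment Hall→P→Exit: bottleneck 6, flow now 10.
Augment Hall→R→Exit: bottleneck 6, flow now 16.
No augmenting path remains; maximum flow = 16.
In the residual graph, reachable from Hall: {Hall, Q, R, U}.
Min-cut edges: Hall→P (6), Hall→Exit (4), R→Exit (6); capacity 6 + 4 + 6 = 16.
Cut capacity 21 exceeds the max flow 16, so it is not minimum.

No — its capacity is 21, but the minimum cut has capacity 16.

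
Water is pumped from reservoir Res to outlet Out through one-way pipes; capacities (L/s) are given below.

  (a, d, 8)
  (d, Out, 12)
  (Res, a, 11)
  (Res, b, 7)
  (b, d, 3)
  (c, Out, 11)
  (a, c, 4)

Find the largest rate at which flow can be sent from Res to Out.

Augment Res→a→c→Out: bottleneck 4, flow now 4.
Augment Res→a→d→Out: bottleneck 7, flow now 11.
Augment Res→b→d→Out: bottleneck 3, flow now 14.
No augmenting path remains; maximum flow = 14.
In the residual graph, reachable from Res: {Res, b}.
Min-cut edges: Res→a (11), b→d (3); capacity 11 + 3 = 14.
This cut is saturated, so no flow can exceed 14.

14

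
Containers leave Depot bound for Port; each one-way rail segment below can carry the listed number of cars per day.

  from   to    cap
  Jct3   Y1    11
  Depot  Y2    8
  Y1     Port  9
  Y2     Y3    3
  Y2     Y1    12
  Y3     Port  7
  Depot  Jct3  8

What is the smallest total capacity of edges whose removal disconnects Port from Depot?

Augment Depot→Jct3→Y1→Port: bottleneck 8, flow now 8.
Augment Depot→Y2→Y1→Port: bottleneck 1, flow now 9.
Augment Depot→Y2→Y3→Port: bottleneck 3, flow now 12.
No augmenting path remains; maximum flow = 12.
By max-flow min-cut, the minimum cut capacity equals the max flow.
In the residual graph, reachable from Depot: {Depot, Jct3, Y2, Y1}.
Min-cut edges: Y2→Y3 (3), Y1→Port (9); capacity 3 + 9 = 12.

12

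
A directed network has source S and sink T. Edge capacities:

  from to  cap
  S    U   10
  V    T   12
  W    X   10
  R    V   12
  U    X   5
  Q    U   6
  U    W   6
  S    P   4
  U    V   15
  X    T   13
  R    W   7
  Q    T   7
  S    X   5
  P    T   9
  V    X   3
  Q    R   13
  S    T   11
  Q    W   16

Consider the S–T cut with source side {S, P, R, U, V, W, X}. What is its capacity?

Edges leaving {S, P, R, U, V, W, X}: S→T (11), P→T (9), V→T (12), X→T (13).
Cut capacity = 11 + 9 + 12 + 13 = 45.

45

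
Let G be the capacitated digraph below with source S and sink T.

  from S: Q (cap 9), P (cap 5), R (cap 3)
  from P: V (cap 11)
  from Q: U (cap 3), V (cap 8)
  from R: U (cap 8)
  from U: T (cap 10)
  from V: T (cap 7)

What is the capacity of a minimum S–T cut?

Augment S→P→V→T: bottleneck 5, flow now 5.
Augment S→Q→U→T: bottleneck 3, flow now 8.
Augment S→Q→V→T: bottleneck 2, flow now 10.
Augment S→R→U→T: bottleneck 3, flow now 13.
No augmenting path remains; maximum flow = 13.
By max-flow min-cut, the minimum cut capacity equals the max flow.
In the residual graph, reachable from S: {S, P, Q, V}.
Min-cut edges: S→R (3), Q→U (3), V→T (7); capacity 3 + 3 + 7 = 13.

13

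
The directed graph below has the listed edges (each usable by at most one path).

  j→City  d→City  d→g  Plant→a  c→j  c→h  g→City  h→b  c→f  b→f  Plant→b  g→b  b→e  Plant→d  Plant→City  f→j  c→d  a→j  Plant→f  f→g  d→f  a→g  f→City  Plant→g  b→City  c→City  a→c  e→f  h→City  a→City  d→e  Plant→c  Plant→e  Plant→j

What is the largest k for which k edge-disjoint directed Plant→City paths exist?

8

Assign every edge capacity 1; by Menger, the answer equals the max flow.
Path Plant→City (+1); total 1.
Path Plant→a→City (+1); total 2.
Path Plant→b→City (+1); total 3.
Path Plant→c→City (+1); total 4.
Path Plant→d→City (+1); total 5.
Path Plant→f→City (+1); total 6.
Path Plant→g→City (+1); total 7.
Path Plant→j→City (+1); total 8.
No residual Plant→City path; max flow = 8.
Certifying cut of size 8: {Plant→City, Plant→a, Plant→c, Plant→d, b→City, f→City, g→City, j→City}.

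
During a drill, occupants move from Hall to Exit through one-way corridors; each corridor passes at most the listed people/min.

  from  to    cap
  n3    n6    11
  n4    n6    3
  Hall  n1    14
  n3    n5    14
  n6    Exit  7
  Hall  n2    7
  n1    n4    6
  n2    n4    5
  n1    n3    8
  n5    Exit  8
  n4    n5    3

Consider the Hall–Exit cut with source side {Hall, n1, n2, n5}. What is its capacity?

27

Edges leaving {Hall, n1, n2, n5}: n1→n3 (8), n1→n4 (6), n2→n4 (5), n5→Exit (8).
Cut capacity = 8 + 6 + 5 + 8 = 27.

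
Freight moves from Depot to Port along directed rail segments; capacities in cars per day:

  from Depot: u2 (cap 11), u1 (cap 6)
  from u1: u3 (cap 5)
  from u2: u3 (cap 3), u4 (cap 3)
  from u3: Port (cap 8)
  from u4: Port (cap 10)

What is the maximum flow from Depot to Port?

11

Augment Depot→u1→u3→Port: bottleneck 5, flow now 5.
Augment Depot→u2→u3→Port: bottleneck 3, flow now 8.
Augment Depot→u2→u4→Port: bottleneck 3, flow now 11.
No augmenting path remains; maximum flow = 11.
In the residual graph, reachable from Depot: {Depot, u1, u2}.
Min-cut edges: u1→u3 (5), u2→u3 (3), u2→u4 (3); capacity 5 + 3 + 3 = 11.
This cut is saturated, so no flow can exceed 11.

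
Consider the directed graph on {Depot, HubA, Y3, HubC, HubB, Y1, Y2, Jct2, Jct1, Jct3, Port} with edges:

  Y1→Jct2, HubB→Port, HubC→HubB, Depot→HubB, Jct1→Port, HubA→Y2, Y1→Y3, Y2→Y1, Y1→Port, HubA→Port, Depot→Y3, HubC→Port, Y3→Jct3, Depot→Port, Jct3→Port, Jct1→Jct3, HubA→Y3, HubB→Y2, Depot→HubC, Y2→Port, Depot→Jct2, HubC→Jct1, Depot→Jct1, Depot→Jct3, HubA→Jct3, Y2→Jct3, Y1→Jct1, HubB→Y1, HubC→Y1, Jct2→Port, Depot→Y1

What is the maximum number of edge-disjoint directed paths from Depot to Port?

Assign every edge capacity 1; by Menger, the answer equals the max flow.
Path Depot→Port (+1); total 1.
Path Depot→HubC→Port (+1); total 2.
Path Depot→HubB→Port (+1); total 3.
Path Depot→Y1→Port (+1); total 4.
Path Depot→Jct2→Port (+1); total 5.
Path Depot→Jct1→Port (+1); total 6.
Path Depot→Jct3→Port (+1); total 7.
No residual Depot→Port path; max flow = 7.
Certifying cut of size 7: {Depot→HubB, Depot→HubC, Depot→Jct1, Depot→Jct2, Depot→Port, Depot→Y1, Jct3→Port}.

7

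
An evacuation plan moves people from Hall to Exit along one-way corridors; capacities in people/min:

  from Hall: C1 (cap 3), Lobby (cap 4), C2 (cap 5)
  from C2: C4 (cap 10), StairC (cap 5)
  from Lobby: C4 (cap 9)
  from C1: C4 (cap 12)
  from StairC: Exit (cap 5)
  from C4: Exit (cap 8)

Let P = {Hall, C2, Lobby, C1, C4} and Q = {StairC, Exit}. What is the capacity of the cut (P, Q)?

Edges leaving {Hall, C2, Lobby, C1, C4}: C2→StairC (5), C4→Exit (8).
Cut capacity = 5 + 8 = 13.

13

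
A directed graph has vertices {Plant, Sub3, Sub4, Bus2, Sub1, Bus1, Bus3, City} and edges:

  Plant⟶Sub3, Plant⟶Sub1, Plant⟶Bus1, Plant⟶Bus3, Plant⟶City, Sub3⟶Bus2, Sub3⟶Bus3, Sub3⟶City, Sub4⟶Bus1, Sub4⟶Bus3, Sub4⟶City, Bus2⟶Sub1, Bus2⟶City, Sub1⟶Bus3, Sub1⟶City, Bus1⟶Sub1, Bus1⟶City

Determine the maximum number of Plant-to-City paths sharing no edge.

Assign every edge capacity 1; by Menger, the answer equals the max flow.
Path Plant→City (+1); total 1.
Path Plant→Sub3→City (+1); total 2.
Path Plant→Sub1→City (+1); total 3.
Path Plant→Bus1→City (+1); total 4.
No residual Plant→City path; max flow = 4.
Certifying cut of size 4: {Plant→Bus1, Plant→City, Plant→Sub1, Plant→Sub3}.

4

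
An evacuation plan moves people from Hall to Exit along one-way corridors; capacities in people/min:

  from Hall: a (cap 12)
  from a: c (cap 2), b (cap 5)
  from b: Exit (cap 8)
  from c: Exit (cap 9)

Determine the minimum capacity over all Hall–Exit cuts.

Augment Hall→a→b→Exit: bottleneck 5, flow now 5.
Augment Hall→a→c→Exit: bottleneck 2, flow now 7.
No augmenting path remains; maximum flow = 7.
By max-flow min-cut, the minimum cut capacity equals the max flow.
In the residual graph, reachable from Hall: {Hall, a}.
Min-cut edges: a→b (5), a→c (2); capacity 5 + 2 = 7.

7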